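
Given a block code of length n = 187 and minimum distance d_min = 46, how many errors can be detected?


Detection capability = d_min - 1 = 46 - 1 = 45

45 errors


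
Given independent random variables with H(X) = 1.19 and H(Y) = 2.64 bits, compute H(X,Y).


For independent variables, H(X,Y) = H(X) + H(Y) = 1.19 + 2.64 = 3.83

3.83 bits


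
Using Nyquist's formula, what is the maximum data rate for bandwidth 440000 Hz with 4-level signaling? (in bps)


Rate = 2 * B * log2(M) = 2 * 440000 * 2.0 = 1760000.0

1760000.0 bps


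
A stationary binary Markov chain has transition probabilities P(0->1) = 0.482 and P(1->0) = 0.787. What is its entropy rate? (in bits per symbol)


Stationary distribution: pi_0 = p10/(p01+p10) = 0.6202, pi_1 = 0.3798. Entropy rate H' = pi_0*H(p01) + pi_1*H(p10) = 0.6202*0.9991 + 0.3798*0.7472 = 0.9034

0.9034 bits/symbol


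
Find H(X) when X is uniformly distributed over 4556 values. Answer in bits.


H = log2(n) = log2(4556) = 12.1536

12.1536 bits


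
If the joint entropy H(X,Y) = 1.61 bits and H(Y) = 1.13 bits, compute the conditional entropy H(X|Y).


H(X|Y) = H(X,Y) - H(Y) = 1.61 - 1.13 = 0.48

0.48 bits


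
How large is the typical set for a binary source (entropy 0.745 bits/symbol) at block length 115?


log2|A_typical| = nH = 115 * 0.745 = 85.675, so |A_typical| ~ 2^85.675 = 6.177e+25

6.177e+25


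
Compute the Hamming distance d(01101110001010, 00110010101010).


Count differing positions: . ^ . ^ ^ ^ . . ^ . . . . . = 5 differences

5


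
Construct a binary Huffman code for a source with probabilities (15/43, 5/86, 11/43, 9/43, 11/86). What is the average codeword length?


Huffman construction (repeatedly merge the two least-probable nodes; each merge adds 1 bit to every symbol beneath it): 5/86 + 11/86 = 8/43; 8/43 + 9/43 = 17/43; 11/43 + 15/43 = 26/43; 17/43 + 26/43 = 1. Resulting codeword lengths (in the order the probabilities were given): (2, 3, 2, 2, 3). L_avg = sum(p_i * l_i) = 15/43*2 + 5/86*3 + 11/43*2 + 9/43*2 + 11/86*3 = 94/43 = 2.186

2.186 bits


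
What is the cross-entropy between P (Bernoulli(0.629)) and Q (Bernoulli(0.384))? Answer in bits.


H(P,Q) = -p*log2(q) - (1-p)*log2(1-q). -0.629*log2(0.384) = 0.868537; -0.371*log2(0.616) = 0.259328. H(P,Q) = 0.868537 + 0.259328 = 1.1279

1.1279 bits


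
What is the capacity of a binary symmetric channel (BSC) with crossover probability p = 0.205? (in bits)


H(p) = -p*log2(p) - (1-p)*log2(1-p) = -0.205*log2(0.205) - 0.795*log2(0.795) = 0.468692 + 0.263124 = 0.7318. C = 1 - H(p) = 1 - 0.7318 = 0.2682

0.2682 bits


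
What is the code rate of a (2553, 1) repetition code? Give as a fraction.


Rate = k/n = 1/2553

1/2553


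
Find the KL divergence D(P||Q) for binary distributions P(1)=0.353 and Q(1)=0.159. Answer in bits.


KL = p*log2(p/q) + (1-p)*log2((1-p)/(1-q)) = 0.353*log2(0.353/0.159) + 0.647*log2(0.647/0.841) = 0.1614

0.1614 bits


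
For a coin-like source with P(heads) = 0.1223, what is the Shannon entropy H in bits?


H = -p*log2(p) - (1-p)*log2(1-p). -0.1223*log2(0.1223) = 0.370753; -0.8777*log2(0.8777) = 0.165183. H = 0.370753 + 0.165183 = 0.5359

0.5359 bits


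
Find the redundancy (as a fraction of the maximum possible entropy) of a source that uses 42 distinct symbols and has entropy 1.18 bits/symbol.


H_max = log2(K) = log2(42) = 5.3923 bits/symbol. Redundancy = 1 - H/H_max = 1 - 1.18/5.3923 = 1 - 0.2188 = 0.7812

0.7812


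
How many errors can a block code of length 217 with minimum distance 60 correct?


Correction capability = floor((d-1)/2) = floor((60-1)/2) = 29

29 errors


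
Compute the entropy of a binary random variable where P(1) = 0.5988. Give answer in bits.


H = -p*log2(p) - (1-p)*log2(1-p). -0.5988*log2(0.5988) = 0.443024; -0.4012*log2(0.4012) = 0.528624. H = 0.443024 + 0.528624 = 0.9716

0.9716 bits


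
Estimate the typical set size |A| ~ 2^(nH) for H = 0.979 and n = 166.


log2|A_typical| = nH = 166 * 0.979 = 162.514, so |A_typical| ~ 2^162.514 = 8.348e+48

8.348e+48


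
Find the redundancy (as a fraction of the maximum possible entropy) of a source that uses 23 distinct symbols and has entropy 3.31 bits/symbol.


H_max = log2(K) = log2(23) = 4.5236 bits/symbol. Redundancy = 1 - H/H_max = 1 - 3.31/4.5236 = 1 - 0.7317 = 0.2683

0.2683


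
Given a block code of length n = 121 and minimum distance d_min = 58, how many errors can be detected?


Detection capability = d_min - 1 = 58 - 1 = 57

57 errors


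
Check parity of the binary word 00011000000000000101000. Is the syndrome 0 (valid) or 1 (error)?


Syndrome = XOR of all bits = 0 XOR 0 XOR 0 XOR 1 XOR 1 XOR 0 XOR 0 XOR 0 XOR 0 XOR 0 XOR 0 XOR 0 XOR 0 XOR 0 XOR 0 XOR 0 XOR 0 XOR 1 XOR 0 XOR 1 XOR 0 XOR 0 XOR 0 = 0

0


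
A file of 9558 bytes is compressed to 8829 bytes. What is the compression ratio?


Ratio = original / compressed = 9558 / 8829 = 1.0826

1.0826


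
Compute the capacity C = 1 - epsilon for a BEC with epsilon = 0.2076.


C = 1 - epsilon = 1 - 0.2076 = 0.7924

0.7924 bits


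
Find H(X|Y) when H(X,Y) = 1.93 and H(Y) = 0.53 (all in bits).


H(X|Y) = H(X,Y) - H(Y) = 1.93 - 0.53 = 1.4

1.4 bits


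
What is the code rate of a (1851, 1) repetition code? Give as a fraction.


Rate = k/n = 1/1851

1/1851


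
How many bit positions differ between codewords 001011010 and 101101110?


Count differing positions: ^ . . ^ ^ . ^ . . = 4 differences

4


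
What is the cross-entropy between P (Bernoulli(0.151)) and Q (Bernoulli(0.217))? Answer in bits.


H(P,Q) = -p*log2(q) - (1-p)*log2(1-q). -0.151*log2(0.217) = 0.332839; -0.849*log2(0.783) = 0.299626. H(P,Q) = 0.332839 + 0.299626 = 0.6325

0.6325 bits


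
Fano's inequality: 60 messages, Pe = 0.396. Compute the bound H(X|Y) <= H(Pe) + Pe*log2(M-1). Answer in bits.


H(Pe) = -Pe*log2(Pe) - (1-Pe)*log2(1-Pe) = -0.396*log2(0.396) - 0.604*log2(0.604) = 0.529225 + 0.439337 = 0.9686. Pe*log2(M-1) = 0.396*log2(59) = 2.329527. Bound = H(Pe) + Pe*log2(M-1) = 0.529225 + 0.439337 + 2.329527 = 3.2981

3.2981 bits


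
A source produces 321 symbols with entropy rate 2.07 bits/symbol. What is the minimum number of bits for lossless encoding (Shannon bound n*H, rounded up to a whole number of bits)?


Minimum bits >= n * H = 321 * 2.07 = 664.47, rounded up to a whole number of bits = 665

665 bits


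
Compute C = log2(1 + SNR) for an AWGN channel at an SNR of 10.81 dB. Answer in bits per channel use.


SNR_linear = 10^(10.81/10) = 12.0504; C = log2(1 + SNR_linear) = log2(1 + 12.0504) = 3.706

3.706 bits/channel use


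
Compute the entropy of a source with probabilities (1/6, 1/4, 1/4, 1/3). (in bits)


H = -sum(p_i * log2(p_i)). Terms: -(1/6)*log2(1/6) = 0.430827; -(1/4)*log2(1/4) = 0.500000; -(1/4)*log2(1/4) = 0.500000; -(1/3)*log2(1/3) = 0.528321. H = 0.430827 + 0.500000 + 0.500000 + 0.528321 = 1.9591

1.9591 bits


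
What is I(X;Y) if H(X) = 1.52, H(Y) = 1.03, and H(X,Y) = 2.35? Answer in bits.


I(X;Y) = H(X) + H(Y) - H(X,Y) = 1.52 + 1.03 - 2.35 = 0.2

0.2 bits


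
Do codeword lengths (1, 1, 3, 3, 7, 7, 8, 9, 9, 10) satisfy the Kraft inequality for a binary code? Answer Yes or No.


Kraft sum = sum(2^(-l_i)) = 1.2744, need <= 1. Result: violated (a binary prefix-free code with these lengths cannot exist)

No


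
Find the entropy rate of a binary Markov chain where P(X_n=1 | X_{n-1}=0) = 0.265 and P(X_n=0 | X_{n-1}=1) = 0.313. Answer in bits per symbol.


Stationary distribution: pi_0 = p10/(p01+p10) = 0.5415, pi_1 = 0.4585. Entropy rate H' = pi_0*H(p01) + pi_1*H(p10) = 0.5415*0.8342 + 0.4585*0.8966 = 0.8628

0.8628 bits/symbol


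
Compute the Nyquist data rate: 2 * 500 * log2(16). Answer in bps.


Rate = 2 * B * log2(M) = 2 * 500 * 4.0 = 4000.0

4000.0 bps


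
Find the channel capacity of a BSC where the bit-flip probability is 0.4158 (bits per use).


H(p) = -p*log2(p) - (1-p)*log2(1-p) = -0.4158*log2(0.4158) - 0.5842*log2(0.5842) = 0.526419 + 0.453027 = 0.9794. C = 1 - H(p) = 1 - 0.9794 = 0.0206

0.0206 bits


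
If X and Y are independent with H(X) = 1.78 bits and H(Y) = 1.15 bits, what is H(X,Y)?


For independent variables, H(X,Y) = H(X) + H(Y) = 1.78 + 1.15 = 2.93

2.93 bits


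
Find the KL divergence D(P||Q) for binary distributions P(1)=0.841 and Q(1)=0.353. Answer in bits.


KL = p*log2(p/q) + (1-p)*log2((1-p)/(1-q)) = 0.841*log2(0.841/0.353) + 0.159*log2(0.159/0.647) = 0.7314

0.7314 bits


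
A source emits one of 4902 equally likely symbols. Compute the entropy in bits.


H = log2(n) = log2(4902) = 12.2592

12.2592 bits


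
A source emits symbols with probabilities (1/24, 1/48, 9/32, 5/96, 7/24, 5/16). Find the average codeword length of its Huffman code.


Huffman construction (repeatedly merge the two least-probable nodes; each merge adds 1 bit to every symbol beneath it): 1/48 + 1/24 = 1/16; 5/96 + 1/16 = 11/96; 11/96 + 9/32 = 19/48; 7/24 + 5/16 = 29/48; 19/48 + 29/48 = 1. Resulting codeword lengths (in the order the probabilities were given): (4, 4, 2, 3, 2, 2). L_avg = sum(p_i * l_i) = 1/24*4 + 1/48*4 + 9/32*2 + 5/96*3 + 7/24*2 + 5/16*2 = 209/96 = 2.1771

2.1771 bits


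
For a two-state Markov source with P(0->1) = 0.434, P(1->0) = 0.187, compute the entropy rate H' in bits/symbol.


Stationary distribution: pi_0 = p10/(p01+p10) = 0.3011, pi_1 = 0.6989. Entropy rate H' = pi_0*H(p01) + pi_1*H(p10) = 0.3011*0.9874 + 0.6989*0.6952 = 0.7832

0.7832 bits/symbol


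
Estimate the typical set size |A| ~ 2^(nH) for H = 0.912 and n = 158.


log2|A_typical| = nH = 158 * 0.912 = 144.096, so |A_typical| ~ 2^144.096 = 2.384e+43

2.384e+43


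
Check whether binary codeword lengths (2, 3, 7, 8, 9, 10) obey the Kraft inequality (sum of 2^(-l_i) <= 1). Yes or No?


Kraft sum = sum(2^(-l_i)) = 0.3896, need <= 1. Result: satisfied (a binary prefix-free code with these lengths exists)

Yes


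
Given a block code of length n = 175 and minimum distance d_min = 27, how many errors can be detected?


Detection capability = d_min - 1 = 27 - 1 = 26

26 errors


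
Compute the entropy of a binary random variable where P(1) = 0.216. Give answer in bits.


H = -p*log2(p) - (1-p)*log2(1-p). -0.216*log2(0.216) = 0.477554; -0.784*log2(0.784) = 0.275242. H = 0.477554 + 0.275242 = 0.7528

0.7528 bits


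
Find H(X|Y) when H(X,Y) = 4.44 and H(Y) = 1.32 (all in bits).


H(X|Y) = H(X,Y) - H(Y) = 4.44 - 1.32 = 3.12

3.12 bits


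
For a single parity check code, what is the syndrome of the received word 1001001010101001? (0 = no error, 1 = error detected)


Syndrome = XOR of all bits = 1 XOR 0 XOR 0 XOR 1 XOR 0 XOR 0 XOR 1 XOR 0 XOR 1 XOR 0 XOR 1 XOR 0 XOR 1 XOR 0 XOR 0 XOR 1 = 1

1


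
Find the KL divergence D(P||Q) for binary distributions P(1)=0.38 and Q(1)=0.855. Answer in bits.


KL = p*log2(p/q) + (1-p)*log2((1-p)/(1-q)) = 0.38*log2(0.38/0.855) + 0.62*log2(0.62/0.145) = 0.8551

0.8551 bits


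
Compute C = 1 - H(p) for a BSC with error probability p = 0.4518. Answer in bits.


H(p) = -p*log2(p) - (1-p)*log2(1-p) = -0.4518*log2(0.4518) - 0.5482*log2(0.5482) = 0.517873 + 0.475413 = 0.9933. C = 1 - H(p) = 1 - 0.9933 = 0.0067

0.0067 bits


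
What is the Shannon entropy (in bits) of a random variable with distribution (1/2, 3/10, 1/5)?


H = -sum(p_i * log2(p_i)). Terms: -(1/2)*log2(1/2) = 0.500000; -(3/10)*log2(3/10) = 0.521090; -(1/5)*log2(1/5) = 0.464386. H = 0.500000 + 0.521090 + 0.464386 = 1.4855

1.4855 bits


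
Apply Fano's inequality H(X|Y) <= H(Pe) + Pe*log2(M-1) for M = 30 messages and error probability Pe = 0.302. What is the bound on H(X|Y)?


H(Pe) = -Pe*log2(Pe) - (1-Pe)*log2(1-Pe) = -0.302*log2(0.302) - 0.698*log2(0.698) = 0.521669 + 0.362053 = 0.8837. Pe*log2(M-1) = 0.302*log2(29) = 1.467110. Bound = H(Pe) + Pe*log2(M-1) = 0.521669 + 0.362053 + 1.467110 = 2.3508

2.3508 bits


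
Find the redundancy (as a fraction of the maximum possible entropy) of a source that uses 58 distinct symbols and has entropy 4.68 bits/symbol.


H_max = log2(K) = log2(58) = 5.858 bits/symbol. Redundancy = 1 - H/H_max = 1 - 4.68/5.858 = 1 - 0.7989 = 0.2011

0.2011


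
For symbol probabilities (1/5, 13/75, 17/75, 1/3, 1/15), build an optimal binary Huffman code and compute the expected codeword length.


Huffman construction (repeatedly merge the two least-probable nodes; each merge adds 1 bit to every symbol beneath it): 1/15 + 13/75 = 6/25; 1/5 + 17/75 = 32/75; 6/25 + 1/3 = 43/75; 32/75 + 43/75 = 1. Resulting codeword lengths (in the order the probabilities were given): (2, 3, 2, 2, 3). L_avg = sum(p_i * l_i) = 1/5*2 + 13/75*3 + 17/75*2 + 1/3*2 + 1/15*3 = 56/25 = 2.24

2.24 bits


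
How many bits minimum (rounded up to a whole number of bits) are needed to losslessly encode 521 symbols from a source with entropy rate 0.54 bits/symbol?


Minimum bits >= n * H = 521 * 0.54 = 281.34, rounded up to a whole number of bits = 282

282 bits


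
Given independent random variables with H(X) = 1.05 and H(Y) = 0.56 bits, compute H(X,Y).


For independent variables, H(X,Y) = H(X) + H(Y) = 1.05 + 0.56 = 1.61

1.61 bits


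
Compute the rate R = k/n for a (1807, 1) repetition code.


Rate = k/n = 1/1807

1/1807


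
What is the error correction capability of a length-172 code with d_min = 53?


Correction capability = floor((d-1)/2) = floor((53-1)/2) = 26

26 errors


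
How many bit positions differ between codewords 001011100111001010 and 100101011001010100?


Count differing positions: ^ . ^ ^ ^ . ^ ^ ^ ^ ^ . . ^ ^ ^ ^ . = 13 differences

13


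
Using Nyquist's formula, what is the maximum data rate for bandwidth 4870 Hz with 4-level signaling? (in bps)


Rate = 2 * B * log2(M) = 2 * 4870 * 2.0 = 19480.0

19480.0 bps


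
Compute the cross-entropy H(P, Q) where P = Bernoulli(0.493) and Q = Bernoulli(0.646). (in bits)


H(P,Q) = -p*log2(q) - (1-p)*log2(1-q). -0.493*log2(0.646) = 0.310784; -0.507*log2(0.354) = 0.759577. H(P,Q) = 0.310784 + 0.759577 = 1.0704

1.0704 bits


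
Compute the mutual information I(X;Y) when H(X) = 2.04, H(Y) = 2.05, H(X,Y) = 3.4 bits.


I(X;Y) = H(X) + H(Y) - H(X,Y) = 2.04 + 2.05 - 3.4 = 0.69

0.69 bits


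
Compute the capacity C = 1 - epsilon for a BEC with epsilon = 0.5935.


C = 1 - epsilon = 1 - 0.5935 = 0.4065

0.4065 bits


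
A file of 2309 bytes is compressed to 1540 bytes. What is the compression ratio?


Ratio = original / compressed = 2309 / 1540 = 1.4994

1.4994


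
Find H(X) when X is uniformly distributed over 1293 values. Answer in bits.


H = log2(n) = log2(1293) = 10.3365

10.3365 bits


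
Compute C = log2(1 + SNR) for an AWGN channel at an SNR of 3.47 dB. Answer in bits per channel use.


SNR_linear = 10^(3.47/10) = 2.2233; C = log2(1 + SNR_linear) = log2(1 + 2.2233) = 1.6885

1.6885 bits/channel use


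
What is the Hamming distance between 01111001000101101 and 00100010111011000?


Count differing positions: . ^ . ^ ^ . ^ ^ ^ ^ ^ ^ ^ . ^ . ^ = 12 differences

12


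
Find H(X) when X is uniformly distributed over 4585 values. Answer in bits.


H = log2(n) = log2(4585) = 12.1627

12.1627 bits


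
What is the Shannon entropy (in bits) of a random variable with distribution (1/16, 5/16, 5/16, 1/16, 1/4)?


H = -sum(p_i * log2(p_i)). Terms: -(1/16)*log2(1/16) = 0.250000; -(5/16)*log2(5/16) = 0.524397; -(5/16)*log2(5/16) = 0.524397; -(1/16)*log2(1/16) = 0.250000; -(1/4)*log2(1/4) = 0.500000. H = 0.250000 + 0.524397 + 0.524397 + 0.250000 + 0.500000 = 2.0488

2.0488 bits


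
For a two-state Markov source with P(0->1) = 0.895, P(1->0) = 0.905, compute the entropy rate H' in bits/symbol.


Stationary distribution: pi_0 = p10/(p01+p10) = 0.5028, pi_1 = 0.4972. Entropy rate H' = pi_0*H(p01) + pi_1*H(p10) = 0.5028*0.4846 + 0.4972*0.4529 = 0.4689

0.4689 bits/symbol


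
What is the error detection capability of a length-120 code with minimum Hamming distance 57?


Detection capability = d_min - 1 = 57 - 1 = 56

56 errors


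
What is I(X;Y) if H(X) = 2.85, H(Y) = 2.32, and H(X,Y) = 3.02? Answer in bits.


I(X;Y) = H(X) + H(Y) - H(X,Y) = 2.85 + 2.32 - 3.02 = 2.15

2.15 bits


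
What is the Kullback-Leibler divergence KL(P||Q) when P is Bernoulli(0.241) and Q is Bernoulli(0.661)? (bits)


KL = p*log2(p/q) + (1-p)*log2((1-p)/(1-q)) = 0.241*log2(0.241/0.661) + 0.759*log2(0.759/0.339) = 0.5318

0.5318 bits


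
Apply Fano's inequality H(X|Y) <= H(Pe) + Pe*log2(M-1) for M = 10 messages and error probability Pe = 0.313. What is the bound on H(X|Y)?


H(Pe) = -Pe*log2(Pe) - (1-Pe)*log2(1-Pe) = -0.313*log2(0.313) - 0.687*log2(0.687) = 0.524515 + 0.372092 = 0.8966. Pe*log2(M-1) = 0.313*log2(9) = 0.992187. Bound = H(Pe) + Pe*log2(M-1) = 0.524515 + 0.372092 + 0.992187 = 1.8888

1.8888 bits


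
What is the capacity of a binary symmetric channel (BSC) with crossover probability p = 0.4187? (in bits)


H(p) = -p*log2(p) - (1-p)*log2(1-p) = -0.4187*log2(0.4187) - 0.5813*log2(0.5813) = 0.525892 + 0.454952 = 0.9808. C = 1 - H(p) = 1 - 0.9808 = 0.0192

0.0192 bits


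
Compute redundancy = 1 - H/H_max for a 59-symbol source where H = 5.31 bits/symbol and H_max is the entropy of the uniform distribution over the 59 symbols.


H_max = log2(K) = log2(59) = 5.8826 bits/symbol. Redundancy = 1 - H/H_max = 1 - 5.31/5.8826 = 1 - 0.9027 = 0.0973

0.0973


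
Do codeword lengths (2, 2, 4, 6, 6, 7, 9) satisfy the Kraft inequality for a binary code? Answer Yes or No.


Kraft sum = sum(2^(-l_i)) = 0.6035, need <= 1. Result: satisfied (a binary prefix-free code with these lengths exists)

Yes


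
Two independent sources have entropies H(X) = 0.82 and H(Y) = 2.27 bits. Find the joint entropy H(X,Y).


For independent variables, H(X,Y) = H(X) + H(Y) = 0.82 + 2.27 = 3.09

3.09 bits


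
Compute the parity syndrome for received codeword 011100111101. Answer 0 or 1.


Syndrome = XOR of all bits = 0 XOR 1 XOR 1 XOR 1 XOR 0 XOR 0 XOR 1 XOR 1 XOR 1 XOR 1 XOR 0 XOR 1 = 0

0


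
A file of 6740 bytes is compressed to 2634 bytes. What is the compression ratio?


Ratio = original / compressed = 6740 / 2634 = 2.5588

2.5588


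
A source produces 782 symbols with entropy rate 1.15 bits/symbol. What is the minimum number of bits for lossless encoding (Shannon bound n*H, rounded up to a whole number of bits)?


Minimum bits >= n * H = 782 * 1.15 = 899.3, rounded up to a whole number of bits = 900

900 bits


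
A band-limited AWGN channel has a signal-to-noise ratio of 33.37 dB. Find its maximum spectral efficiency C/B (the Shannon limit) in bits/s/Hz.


SNR_linear = 10^(33.37/10) = 2172.7012; C/B = log2(1 + SNR_linear) = log2(1 + 2172.7012) = 11.0859

11.0859 bits/s/Hz


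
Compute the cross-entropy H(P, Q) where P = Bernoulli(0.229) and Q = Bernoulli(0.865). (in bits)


H(P,Q) = -p*log2(q) - (1-p)*log2(1-q). -0.229*log2(0.865) = 0.047913; -0.771*log2(0.135) = 2.227395. H(P,Q) = 0.047913 + 2.227395 = 2.2753

2.2753 bits


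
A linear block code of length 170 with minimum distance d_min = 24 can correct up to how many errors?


Correction capability = floor((d-1)/2) = floor((24-1)/2) = 11

11 errors


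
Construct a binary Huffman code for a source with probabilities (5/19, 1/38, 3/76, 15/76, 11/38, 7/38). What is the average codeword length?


Huffman construction (repeatedly merge the two least-probable nodes; each merge adds 1 bit to every symbol beneath it): 1/38 + 3/76 = 5/76; 5/76 + 7/38 = 1/4; 15/76 + 1/4 = 17/38; 5/19 + 11/38 = 21/38; 17/38 + 21/38 = 1. Resulting codeword lengths (in the order the probabilities were given): (2, 4, 4, 2, 2, 3). L_avg = sum(p_i * l_i) = 5/19*2 + 1/38*4 + 3/76*4 + 15/76*2 + 11/38*2 + 7/38*3 = 44/19 = 2.3158

2.3158 bits


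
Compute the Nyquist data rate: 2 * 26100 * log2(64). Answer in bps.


Rate = 2 * B * log2(M) = 2 * 26100 * 6.0 = 313200.0

313200.0 bps


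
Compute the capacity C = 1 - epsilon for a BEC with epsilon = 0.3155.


C = 1 - epsilon = 1 - 0.3155 = 0.6845

0.6845 bits


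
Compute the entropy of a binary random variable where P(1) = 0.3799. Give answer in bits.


H = -p*log2(p) - (1-p)*log2(1-p). -0.3799*log2(0.3799) = 0.530458; -0.6201*log2(0.6201) = 0.427514. H = 0.530458 + 0.427514 = 0.958

0.958 bits


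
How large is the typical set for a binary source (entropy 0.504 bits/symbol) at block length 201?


log2|A_typical| = nH = 201 * 0.504 = 101.304, so |A_typical| ~ 2^101.304 = 3.130e+30

3.130e+30


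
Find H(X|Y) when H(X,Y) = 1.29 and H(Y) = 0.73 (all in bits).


H(X|Y) = H(X,Y) - H(Y) = 1.29 - 0.73 = 0.56

0.56 bits


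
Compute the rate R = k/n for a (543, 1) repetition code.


Rate = k/n = 1/543

1/543


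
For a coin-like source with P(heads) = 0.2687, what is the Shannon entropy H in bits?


H = -p*log2(p) - (1-p)*log2(1-p). -0.2687*log2(0.2687) = 0.509437; -0.7313*log2(0.7313) = 0.330156. H = 0.509437 + 0.330156 = 0.8396

0.8396 bits


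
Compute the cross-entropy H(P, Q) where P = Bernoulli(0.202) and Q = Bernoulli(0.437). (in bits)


H(P,Q) = -p*log2(q) - (1-p)*log2(1-q). -0.202*log2(0.437) = 0.241248; -0.798*log2(0.563) = 0.661377. H(P,Q) = 0.241248 + 0.661377 = 0.9026

0.9026 bits


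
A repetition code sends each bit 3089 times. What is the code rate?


Rate = k/n = 1/3089

1/3089


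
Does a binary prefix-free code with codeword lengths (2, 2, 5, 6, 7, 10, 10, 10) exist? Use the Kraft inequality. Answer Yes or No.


Kraft sum = sum(2^(-l_i)) = 0.5576, need <= 1. Result: satisfied (a binary prefix-free code with these lengths exists)

Yes


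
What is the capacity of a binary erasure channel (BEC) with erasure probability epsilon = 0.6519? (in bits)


C = 1 - epsilon = 1 - 0.6519 = 0.3481

0.3481 bits


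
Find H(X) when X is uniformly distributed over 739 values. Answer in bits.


H = log2(n) = log2(739) = 9.5294

9.5294 bits


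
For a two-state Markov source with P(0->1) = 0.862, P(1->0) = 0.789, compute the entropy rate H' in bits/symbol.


Stationary distribution: pi_0 = p10/(p01+p10) = 0.4779, pi_1 = 0.5221. Entropy rate H' = pi_0*H(p01) + pi_1*H(p10) = 0.4779*0.579 + 0.5221*0.7434 = 0.6648

0.6648 bits/symbol


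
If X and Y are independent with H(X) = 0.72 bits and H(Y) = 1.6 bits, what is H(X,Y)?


For independent variables, H(X,Y) = H(X) + H(Y) = 0.72 + 1.6 = 2.32

2.32 bits


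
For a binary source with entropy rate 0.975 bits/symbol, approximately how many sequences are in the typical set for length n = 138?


log2|A_typical| = nH = 138 * 0.975 = 134.55, so |A_typical| ~ 2^134.55 = 3.188e+40

3.188e+40


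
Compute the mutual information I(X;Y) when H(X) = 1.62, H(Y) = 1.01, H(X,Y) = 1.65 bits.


I(X;Y) = H(X) + H(Y) - H(X,Y) = 1.62 + 1.01 - 1.65 = 0.98

0.98 bits


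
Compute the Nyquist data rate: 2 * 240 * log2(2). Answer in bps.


Rate = 2 * B * log2(M) = 2 * 240 * 1.0 = 480.0

480.0 bps


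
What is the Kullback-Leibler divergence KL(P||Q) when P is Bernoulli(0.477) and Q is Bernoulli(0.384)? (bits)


KL = p*log2(p/q) + (1-p)*log2((1-p)/(1-q)) = 0.477*log2(0.477/0.384) + 0.523*log2(0.523/0.616) = 0.0258

0.0258 bits


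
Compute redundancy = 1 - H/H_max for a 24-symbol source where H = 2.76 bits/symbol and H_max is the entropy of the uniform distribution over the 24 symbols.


H_max = log2(K) = log2(24) = 4.585 bits/symbol. Redundancy = 1 - H/H_max = 1 - 2.76/4.585 = 1 - 0.602 = 0.398

0.398


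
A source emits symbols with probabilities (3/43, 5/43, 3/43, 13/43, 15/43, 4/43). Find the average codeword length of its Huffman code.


Huffman construction (repeatedly merge the two least-probable nodes; each merge adds 1 bit to every symbol beneath it): 3/43 + 3/43 = 6/43; 4/43 + 5/43 = 9/43; 6/43 + 9/43 = 15/43; 13/43 + 15/43 = 28/43; 15/43 + 28/43 = 1. Resulting codeword lengths (in the order the probabilities were given): (3, 3, 3, 2, 2, 3). L_avg = sum(p_i * l_i) = 3/43*3 + 5/43*3 + 3/43*3 + 13/43*2 + 15/43*2 + 4/43*3 = 101/43 = 2.3488

2.3488 bits


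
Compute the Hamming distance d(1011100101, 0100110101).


Count differing positions: ^ ^ ^ ^ . ^ . . . . = 5 differences

5


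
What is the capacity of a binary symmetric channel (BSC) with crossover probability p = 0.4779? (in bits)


H(p) = -p*log2(p) - (1-p)*log2(1-p) = -0.4779*log2(0.4779) - 0.5221*log2(0.5221) = 0.509068 + 0.489522 = 0.9986. C = 1 - H(p) = 1 - 0.9986 = 0.0014

0.0014 bits


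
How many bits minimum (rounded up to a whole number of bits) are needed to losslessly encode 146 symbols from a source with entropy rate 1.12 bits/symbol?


Minimum bits >= n * H = 146 * 1.12 = 163.52, rounded up to a whole number of bits = 164

164 bits


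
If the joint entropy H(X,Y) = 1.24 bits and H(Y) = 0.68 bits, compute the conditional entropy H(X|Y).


H(X|Y) = H(X,Y) - H(Y) = 1.24 - 0.68 = 0.56

0.56 bits


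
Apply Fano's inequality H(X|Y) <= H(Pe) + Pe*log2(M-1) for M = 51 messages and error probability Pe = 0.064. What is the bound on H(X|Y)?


H(Pe) = -Pe*log2(Pe) - (1-Pe)*log2(1-Pe) = -0.064*log2(0.064) - 0.936*log2(0.936) = 0.253810 + 0.089313 = 0.3431. Pe*log2(M-1) = 0.064*log2(50) = 0.361207. Bound = H(Pe) + Pe*log2(M-1) = 0.253810 + 0.089313 + 0.361207 = 0.7043

0.7043 bits


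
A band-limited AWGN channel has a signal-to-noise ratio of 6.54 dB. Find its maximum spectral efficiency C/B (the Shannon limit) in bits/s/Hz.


SNR_linear = 10^(6.54/10) = 4.5082; C/B = log2(1 + SNR_linear) = log2(1 + 4.5082) = 2.4616

2.4616 bits/s/Hz


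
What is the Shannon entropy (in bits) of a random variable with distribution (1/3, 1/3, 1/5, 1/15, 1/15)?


H = -sum(p_i * log2(p_i)). Terms: -(1/3)*log2(1/3) = 0.528321; -(1/3)*log2(1/3) = 0.528321; -(1/5)*log2(1/5) = 0.464386; -(1/15)*log2(1/15) = 0.260459; -(1/15)*log2(1/15) = 0.260459. H = 0.528321 + 0.528321 + 0.464386 + 0.260459 + 0.260459 = 2.0419

2.0419 bits


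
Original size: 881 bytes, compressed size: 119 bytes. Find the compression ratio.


Ratio = original / compressed = 881 / 119 = 7.4034

7.4034


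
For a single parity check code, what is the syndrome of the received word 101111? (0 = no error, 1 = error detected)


Syndrome = XOR of all bits = 1 XOR 0 XOR 1 XOR 1 XOR 1 XOR 1 = 1

1


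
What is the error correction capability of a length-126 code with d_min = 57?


Correction capability = floor((d-1)/2) = floor((57-1)/2) = 28

28 errors


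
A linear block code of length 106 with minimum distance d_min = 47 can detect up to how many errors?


Detection capability = d_min - 1 = 47 - 1 = 46

46 errors


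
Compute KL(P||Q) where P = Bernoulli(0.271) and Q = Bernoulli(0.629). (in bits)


KL = p*log2(p/q) + (1-p)*log2((1-p)/(1-q)) = 0.271*log2(0.271/0.629) + 0.729*log2(0.729/0.371) = 0.3812

0.3812 bits


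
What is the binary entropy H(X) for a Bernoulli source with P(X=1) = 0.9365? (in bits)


H = -p*log2(p) - (1-p)*log2(1-p). -0.9365*log2(0.9365) = 0.088639; -0.0635*log2(0.0635) = 0.252546. H = 0.088639 + 0.252546 = 0.3412

0.3412 bits


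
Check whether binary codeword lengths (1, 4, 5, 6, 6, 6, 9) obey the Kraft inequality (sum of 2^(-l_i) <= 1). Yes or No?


Kraft sum = sum(2^(-l_i)) = 0.6426, need <= 1. Result: satisfied (a binary prefix-free code with these lengths exists)

Yes


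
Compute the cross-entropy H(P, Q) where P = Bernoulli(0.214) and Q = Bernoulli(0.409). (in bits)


H(P,Q) = -p*log2(q) - (1-p)*log2(1-q). -0.214*log2(0.409) = 0.276023; -0.786*log2(0.591) = 0.596393. H(P,Q) = 0.276023 + 0.596393 = 0.8724

0.8724 bits


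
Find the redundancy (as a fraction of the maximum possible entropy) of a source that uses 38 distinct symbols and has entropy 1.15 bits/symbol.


H_max = log2(K) = log2(38) = 5.2479 bits/symbol. Redundancy = 1 - H/H_max = 1 - 1.15/5.2479 = 1 - 0.2191 = 0.7809

0.7809


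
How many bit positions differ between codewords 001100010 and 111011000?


Count differing positions: ^ ^ . ^ ^ ^ . ^ . = 6 differences

6


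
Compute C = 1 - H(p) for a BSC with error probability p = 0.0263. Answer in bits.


H(p) = -p*log2(p) - (1-p)*log2(1-p) = -0.0263*log2(0.0263) - 0.9737*log2(0.9737) = 0.138043 + 0.037439 = 0.1755. C = 1 - H(p) = 1 - 0.1755 = 0.8245

0.8245 bits


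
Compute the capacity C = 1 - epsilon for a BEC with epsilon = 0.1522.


C = 1 - epsilon = 1 - 0.1522 = 0.8478

0.8478 bits


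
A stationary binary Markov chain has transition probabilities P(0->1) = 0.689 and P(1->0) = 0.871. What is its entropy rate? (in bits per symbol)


Stationary distribution: pi_0 = p10/(p01+p10) = 0.5583, pi_1 = 0.4417. Entropy rate H' = pi_0*H(p01) + pi_1*H(p10) = 0.5583*0.8943 + 0.4417*0.5547 = 0.7443

0.7443 bits/symbol


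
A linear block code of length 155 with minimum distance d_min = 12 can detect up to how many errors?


Detection capability = d_min - 1 = 12 - 1 = 11

11 errors


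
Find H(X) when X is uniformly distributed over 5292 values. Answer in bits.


H = log2(n) = log2(5292) = 12.3696

12.3696 bits


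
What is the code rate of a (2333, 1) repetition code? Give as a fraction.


Rate = k/n = 1/2333

1/2333


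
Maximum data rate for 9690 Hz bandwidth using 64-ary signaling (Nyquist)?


Rate = 2 * B * log2(M) = 2 * 9690 * 6.0 = 116280.0

116280.0 bps


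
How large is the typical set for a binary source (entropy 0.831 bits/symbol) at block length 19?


log2|A_typical| = nH = 19 * 0.831 = 15.789, so |A_typical| ~ 2^15.789 = 5.662e+04

5.662e+04


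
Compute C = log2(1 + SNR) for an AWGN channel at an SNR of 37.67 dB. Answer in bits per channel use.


SNR_linear = 10^(37.67/10) = 5847.9008; C = log2(1 + SNR_linear) = log2(1 + 5847.9008) = 12.5139

12.5139 bits/channel use


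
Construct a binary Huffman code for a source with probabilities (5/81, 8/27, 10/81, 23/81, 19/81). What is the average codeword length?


Huffman construction (repeatedly merge the two least-probable nodes; each merge adds 1 bit to every symbol beneath it): 5/81 + 10/81 = 5/27; 5/27 + 19/81 = 34/81; 23/81 + 8/27 = 47/81; 34/81 + 47/81 = 1. Resulting codeword lengths (in the order the probabilities were given): (3, 2, 3, 2, 2). L_avg = sum(p_i * l_i) = 5/81*3 + 8/27*2 + 10/81*3 + 23/81*2 + 19/81*2 = 59/27 = 2.1852

2.1852 bits


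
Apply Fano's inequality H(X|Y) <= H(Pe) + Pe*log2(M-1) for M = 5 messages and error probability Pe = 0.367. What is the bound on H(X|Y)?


H(Pe) = -Pe*log2(Pe) - (1-Pe)*log2(1-Pe) = -0.367*log2(0.367) - 0.633*log2(0.633) = 0.530736 + 0.417604 = 0.9483. Pe*log2(M-1) = 0.367*log2(4) = 0.734000. Bound = H(Pe) + Pe*log2(M-1) = 0.530736 + 0.417604 + 0.734000 = 1.6823

1.6823 bits


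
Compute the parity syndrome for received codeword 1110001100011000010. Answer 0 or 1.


Syndrome = XOR of all bits = 1 XOR 1 XOR 1 XOR 0 XOR 0 XOR 0 XOR 1 XOR 1 XOR 0 XOR 0 XOR 0 XOR 1 XOR 1 XOR 0 XOR 0 XOR 0 XOR 0 XOR 1 XOR 0 = 0

0


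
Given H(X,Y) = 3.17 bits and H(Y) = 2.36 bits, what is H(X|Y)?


H(X|Y) = H(X,Y) - H(Y) = 3.17 - 2.36 = 0.81

0.81 bits


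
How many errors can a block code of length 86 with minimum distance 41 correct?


Correction capability = floor((d-1)/2) = floor((41-1)/2) = 20

20 errors


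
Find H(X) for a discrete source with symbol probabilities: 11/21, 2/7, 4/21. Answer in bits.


H = -sum(p_i * log2(p_i)). Terms: -(11/21)*log2(11/21) = 0.488654; -(2/7)*log2(2/7) = 0.516387; -(4/21)*log2(4/21) = 0.455680. H = 0.488654 + 0.516387 + 0.455680 = 1.4607

1.4607 bits


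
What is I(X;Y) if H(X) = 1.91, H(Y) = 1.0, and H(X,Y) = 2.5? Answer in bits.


I(X;Y) = H(X) + H(Y) - H(X,Y) = 1.91 + 1.0 - 2.5 = 0.41

0.41 bits


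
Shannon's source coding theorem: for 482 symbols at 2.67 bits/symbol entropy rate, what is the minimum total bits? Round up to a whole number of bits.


Minimum bits >= n * H = 482 * 2.67 = 1286.94, rounded up to a whole number of bits = 1287

1287 bits


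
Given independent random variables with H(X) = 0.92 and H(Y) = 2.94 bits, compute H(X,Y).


For independent variables, H(X,Y) = H(X) + H(Y) = 0.92 + 2.94 = 3.86

3.86 bits


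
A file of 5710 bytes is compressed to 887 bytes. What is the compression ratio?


Ratio = original / compressed = 5710 / 887 = 6.4374

6.4374


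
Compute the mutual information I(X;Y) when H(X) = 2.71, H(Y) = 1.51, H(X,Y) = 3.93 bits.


I(X;Y) = H(X) + H(Y) - H(X,Y) = 2.71 + 1.51 - 3.93 = 0.29

0.29 bits


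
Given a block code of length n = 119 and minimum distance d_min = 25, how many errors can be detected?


Detection capability = d_min - 1 = 25 - 1 = 24

24 errors


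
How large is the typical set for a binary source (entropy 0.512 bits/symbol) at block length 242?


log2|A_typical| = nH = 242 * 0.512 = 123.904, so |A_typical| ~ 2^123.904 = 1.990e+37

1.990e+37


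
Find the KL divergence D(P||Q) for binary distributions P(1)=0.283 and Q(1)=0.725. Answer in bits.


KL = p*log2(p/q) + (1-p)*log2((1-p)/(1-q)) = 0.283*log2(0.283/0.725) + 0.717*log2(0.717/0.275) = 0.6072

0.6072 bits


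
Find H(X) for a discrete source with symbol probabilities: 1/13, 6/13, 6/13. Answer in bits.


H = -sum(p_i * log2(p_i)). Terms: -(1/13)*log2(1/13) = 0.284649; -(6/13)*log2(6/13) = 0.514836; -(6/13)*log2(6/13) = 0.514836. H = 0.284649 + 0.514836 + 0.514836 = 1.3143

1.3143 bits


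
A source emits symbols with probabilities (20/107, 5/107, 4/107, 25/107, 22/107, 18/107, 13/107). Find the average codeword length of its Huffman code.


Huffman construction (repeatedly merge the two least-probable nodes; each merge adds 1 bit to every symbol beneath it): 4/107 + 5/107 = 9/107; 9/107 + 13/107 = 22/107; 18/107 + 20/107 = 38/107; 22/107 + 22/107 = 44/107; 25/107 + 38/107 = 63/107; 44/107 + 63/107 = 1. Resulting codeword lengths (in the order the probabilities were given): (3, 4, 4, 2, 2, 3, 3). L_avg = sum(p_i * l_i) = 20/107*3 + 5/107*4 + 4/107*4 + 25/107*2 + 22/107*2 + 18/107*3 + 13/107*3 = 283/107 = 2.6449

2.6449 bits


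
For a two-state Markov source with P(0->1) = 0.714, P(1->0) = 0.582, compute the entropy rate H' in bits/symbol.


Stationary distribution: pi_0 = p10/(p01+p10) = 0.4491, pi_1 = 0.5509. Entropy rate H' = pi_0*H(p01) + pi_1*H(p10) = 0.4491*0.8635 + 0.5509*0.9805 = 0.928

0.928 bits/symbol


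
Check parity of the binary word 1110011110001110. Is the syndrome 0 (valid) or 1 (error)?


Syndrome = XOR of all bits = 1 XOR 1 XOR 1 XOR 0 XOR 0 XOR 1 XOR 1 XOR 1 XOR 1 XOR 0 XOR 0 XOR 0 XOR 1 XOR 1 XOR 1 XOR 0 = 0

0


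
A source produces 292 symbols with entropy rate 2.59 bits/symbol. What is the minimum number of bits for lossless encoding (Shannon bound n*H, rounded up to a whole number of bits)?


Minimum bits >= n * H = 292 * 2.59 = 756.28, rounded up to a whole number of bits = 757

757 bits


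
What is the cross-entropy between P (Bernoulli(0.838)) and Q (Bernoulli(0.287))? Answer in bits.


H(P,Q) = -p*log2(q) - (1-p)*log2(1-q). -0.838*log2(0.287) = 1.509135; -0.162*log2(0.713) = 0.079060. H(P,Q) = 1.509135 + 0.079060 = 1.5882

1.5882 bits


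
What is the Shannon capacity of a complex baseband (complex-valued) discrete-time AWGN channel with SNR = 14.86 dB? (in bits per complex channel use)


SNR_linear = 10^(14.86/10) = 30.6196; C = log2(1 + SNR_linear) = log2(1 + 30.6196) = 4.9827

4.9827 bits/channel use


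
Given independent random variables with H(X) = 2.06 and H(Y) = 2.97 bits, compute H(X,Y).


For independent variables, H(X,Y) = H(X) + H(Y) = 2.06 + 2.97 = 5.03

5.03 bits


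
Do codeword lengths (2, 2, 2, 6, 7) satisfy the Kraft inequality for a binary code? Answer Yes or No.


Kraft sum = sum(2^(-l_i)) = 0.7734, need <= 1. Result: satisfied (a binary prefix-free code with these lengths exists)

Yes


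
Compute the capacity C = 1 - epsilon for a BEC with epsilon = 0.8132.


C = 1 - epsilon = 1 - 0.8132 = 0.1868

0.1868 bits


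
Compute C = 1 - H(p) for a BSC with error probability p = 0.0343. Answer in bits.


H(p) = -p*log2(p) - (1-p)*log2(1-p) = -0.0343*log2(0.0343) - 0.9657*log2(0.9657) = 0.166892 + 0.048626 = 0.2155. C = 1 - H(p) = 1 - 0.2155 = 0.7845

0.7845 bits


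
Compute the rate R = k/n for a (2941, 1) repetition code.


Rate = k/n = 1/2941

1/2941


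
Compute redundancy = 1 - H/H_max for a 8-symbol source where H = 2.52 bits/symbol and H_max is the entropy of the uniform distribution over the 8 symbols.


H_max = log2(K) = log2(8) = 3.0 bits/symbol. Redundancy = 1 - H/H_max = 1 - 2.52/3.0 = 1 - 0.84 = 0.16

0.16


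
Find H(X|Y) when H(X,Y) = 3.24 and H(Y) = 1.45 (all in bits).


H(X|Y) = H(X,Y) - H(Y) = 3.24 - 1.45 = 1.79

1.79 bits


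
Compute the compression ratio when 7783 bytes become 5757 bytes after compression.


Ratio = original / compressed = 7783 / 5757 = 1.3519

1.3519


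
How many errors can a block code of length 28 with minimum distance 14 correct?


Correction capability = floor((d-1)/2) = floor((14-1)/2) = 6

6 errors


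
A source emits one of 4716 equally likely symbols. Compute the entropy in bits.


H = log2(n) = log2(4716) = 12.2033

12.2033 bits


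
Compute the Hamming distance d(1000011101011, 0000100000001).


Count differing positions: ^ . . . ^ ^ ^ ^ . ^ . ^ . = 7 differences

7


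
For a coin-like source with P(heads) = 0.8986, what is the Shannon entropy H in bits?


H = -p*log2(p) - (1-p)*log2(1-p). -0.8986*log2(0.8986) = 0.138608; -0.1014*log2(0.1014) = 0.334810. H = 0.138608 + 0.334810 = 0.4734

0.4734 bits


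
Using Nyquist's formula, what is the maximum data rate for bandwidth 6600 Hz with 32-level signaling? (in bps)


Rate = 2 * B * log2(M) = 2 * 6600 * 5.0 = 66000.0

66000.0 bps


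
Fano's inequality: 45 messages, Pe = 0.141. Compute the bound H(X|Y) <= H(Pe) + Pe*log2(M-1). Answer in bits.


H(Pe) = -Pe*log2(Pe) - (1-Pe)*log2(1-Pe) = -0.141*log2(0.141) - 0.859*log2(0.859) = 0.398499 + 0.188353 = 0.5869. Pe*log2(M-1) = 0.141*log2(44) = 0.769780. Bound = H(Pe) + Pe*log2(M-1) = 0.398499 + 0.188353 + 0.769780 = 1.3566

1.3566 bits


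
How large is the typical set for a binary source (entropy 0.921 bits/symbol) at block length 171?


log2|A_typical| = nH = 171 * 0.921 = 157.491, so |A_typical| ~ 2^157.491 = 2.568e+47

2.568e+47


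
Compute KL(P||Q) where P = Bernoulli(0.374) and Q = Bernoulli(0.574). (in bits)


KL = p*log2(p/q) + (1-p)*log2((1-p)/(1-q)) = 0.374*log2(0.374/0.574) + 0.626*log2(0.626/0.426) = 0.1165

0.1165 bits


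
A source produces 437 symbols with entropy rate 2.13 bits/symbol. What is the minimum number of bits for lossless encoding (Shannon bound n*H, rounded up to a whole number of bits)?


Minimum bits >= n * H = 437 * 2.13 = 930.81, rounded up to a whole number of bits = 931

931 bits


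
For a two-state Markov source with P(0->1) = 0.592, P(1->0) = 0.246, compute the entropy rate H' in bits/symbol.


Stationary distribution: pi_0 = p10/(p01+p10) = 0.2936, pi_1 = 0.7064. Entropy rate H' = pi_0*H(p01) + pi_1*H(p10) = 0.2936*0.9754 + 0.7064*0.8049 = 0.8549

0.8549 bits/symbol


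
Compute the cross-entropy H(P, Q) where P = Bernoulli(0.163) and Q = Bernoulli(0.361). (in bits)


H(P,Q) = -p*log2(q) - (1-p)*log2(1-q). -0.163*log2(0.361) = 0.239598; -0.837*log2(0.639) = 0.540796. H(P,Q) = 0.239598 + 0.540796 = 0.7804

0.7804 bits


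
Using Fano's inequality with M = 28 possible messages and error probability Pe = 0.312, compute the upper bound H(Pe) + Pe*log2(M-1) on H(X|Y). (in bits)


H(Pe) = -Pe*log2(Pe) - (1-Pe)*log2(1-Pe) = -0.312*log2(0.312) - 0.688*log2(0.688) = 0.524279 + 0.371189 = 0.8955. Pe*log2(M-1) = 0.312*log2(27) = 1.483525. Bound = H(Pe) + Pe*log2(M-1) = 0.524279 + 0.371189 + 1.483525 = 2.379

2.379 bits
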